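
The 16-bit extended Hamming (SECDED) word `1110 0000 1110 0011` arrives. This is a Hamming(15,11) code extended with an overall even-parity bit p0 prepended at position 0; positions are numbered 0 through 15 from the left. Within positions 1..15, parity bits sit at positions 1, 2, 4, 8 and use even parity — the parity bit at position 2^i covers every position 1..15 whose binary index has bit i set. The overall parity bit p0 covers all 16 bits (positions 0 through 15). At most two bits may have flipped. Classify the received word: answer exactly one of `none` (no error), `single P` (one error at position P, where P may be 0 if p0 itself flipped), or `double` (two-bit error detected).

s1: b1⊕b3⊕b5⊕b7⊕b9⊕b11⊕b13⊕b15 = 1⊕0⊕0⊕0⊕1⊕0⊕0⊕1 = 1
s2: b2⊕b3⊕b6⊕b7⊕b10⊕b11⊕b14⊕b15 = 1⊕0⊕0⊕0⊕1⊕0⊕1⊕1 = 0
s4: b4⊕b5⊕b6⊕b7⊕b12⊕b13⊕b14⊕b15 = 0⊕0⊕0⊕0⊕0⊕0⊕1⊕1 = 0
s8: b8⊕b9⊕b10⊕b11⊕b12⊕b13⊕b14⊕b15 = 1⊕1⊕1⊕0⊕0⊕0⊕1⊕1 = 1
Syndrome (s8...s1) = 1001 → position 9.
Overall parity (XOR of all 16 bits, including p0): 1⊕1⊕1⊕0⊕0⊕0⊕0⊕0⊕1⊕1⊕1⊕0⊕0⊕0⊕1⊕1 = 0
Overall=0, syndrome position=9 → double-bit error detected (uncorrectable).

double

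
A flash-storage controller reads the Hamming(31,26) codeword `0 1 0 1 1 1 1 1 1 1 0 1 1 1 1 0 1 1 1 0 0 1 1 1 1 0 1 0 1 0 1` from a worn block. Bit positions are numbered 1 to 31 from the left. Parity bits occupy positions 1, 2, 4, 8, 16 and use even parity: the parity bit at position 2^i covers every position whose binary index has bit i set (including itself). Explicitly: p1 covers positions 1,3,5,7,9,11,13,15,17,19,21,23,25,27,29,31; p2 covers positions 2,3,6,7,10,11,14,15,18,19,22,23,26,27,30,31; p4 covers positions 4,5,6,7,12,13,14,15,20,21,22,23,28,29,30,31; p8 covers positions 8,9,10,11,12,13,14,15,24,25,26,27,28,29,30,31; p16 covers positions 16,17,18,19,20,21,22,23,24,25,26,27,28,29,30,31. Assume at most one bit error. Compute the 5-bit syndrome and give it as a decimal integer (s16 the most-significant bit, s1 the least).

s1: b1⊕b3⊕b5⊕b7⊕b9⊕b11⊕b13⊕b15⊕b17⊕b19⊕b21⊕b23⊕b25⊕b27⊕b29⊕b31 = 0⊕0⊕1⊕1⊕1⊕0⊕1⊕1⊕1⊕1⊕0⊕1⊕1⊕1⊕1⊕1 = 0
s2: b2⊕b3⊕b6⊕b7⊕b10⊕b11⊕b14⊕b15⊕b18⊕b19⊕b22⊕b23⊕b26⊕b27⊕b30⊕b31 = 1⊕0⊕1⊕1⊕1⊕0⊕1⊕1⊕1⊕1⊕1⊕1⊕0⊕1⊕0⊕1 = 0
s4: b4⊕b5⊕b6⊕b7⊕b12⊕b13⊕b14⊕b15⊕b20⊕b21⊕b22⊕b23⊕b28⊕b29⊕b30⊕b31 = 1⊕1⊕1⊕1⊕1⊕1⊕1⊕1⊕0⊕0⊕1⊕1⊕0⊕1⊕0⊕1 = 0
s8: b8⊕b9⊕b10⊕b11⊕b12⊕b13⊕b14⊕b15⊕b24⊕b25⊕b26⊕b27⊕b28⊕b29⊕b30⊕b31 = 1⊕1⊕1⊕0⊕1⊕1⊕1⊕1⊕1⊕1⊕0⊕1⊕0⊕1⊕0⊕1 = 0
s16: b16⊕b17⊕b18⊕b19⊕b20⊕b21⊕b22⊕b23⊕b24⊕b25⊕b26⊕b27⊕b28⊕b29⊕b30⊕b31 = 0⊕1⊕1⊕1⊕0⊕0⊕1⊕1⊕1⊕1⊕0⊕1⊕0⊕1⊕0⊕1 = 0
Syndrome (s16...s1) = 00000 → position 0 (no error).

0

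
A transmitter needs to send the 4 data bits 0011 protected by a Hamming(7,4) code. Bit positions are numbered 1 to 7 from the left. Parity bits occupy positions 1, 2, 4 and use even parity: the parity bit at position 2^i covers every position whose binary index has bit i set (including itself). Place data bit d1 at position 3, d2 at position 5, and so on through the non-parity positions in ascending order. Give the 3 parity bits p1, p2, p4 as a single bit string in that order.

100

Place data bits at non-power-of-two positions: b3=0, b5=0, b6=1, b7=1.
p1 = XOR of data positions {3,5,7} = 0⊕0⊕1 = 1
p2 = XOR of data positions {3,6,7} = 0⊕1⊕1 = 0
p4 = XOR of data positions {5,6,7} = 0⊕1⊕1 = 0
Parity bits p1,p2,p4 = 100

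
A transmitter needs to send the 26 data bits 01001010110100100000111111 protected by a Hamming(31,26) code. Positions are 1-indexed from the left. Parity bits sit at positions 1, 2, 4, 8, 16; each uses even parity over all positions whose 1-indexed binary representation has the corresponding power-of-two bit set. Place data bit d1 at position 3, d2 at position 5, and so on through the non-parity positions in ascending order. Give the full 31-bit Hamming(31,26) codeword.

0000100010101100100100000111111

Place data bits at non-power-of-two positions: b3=0, b5=1, b6=0, b7=0, b9=1, b10=0, b11=1, b12=0, b13=1, b14=1, b15=0, b17=1, b18=0, b19=0, b20=1, b21=0, b22=0, b23=0, b24=0, b25=0, b26=1, b27=1, b28=1, b29=1, b30=1, b31=1.
p1 = XOR of data positions {3,5,7,9,11,13,15,17,19,21,23,25,27,29,31} = 0⊕1⊕0⊕1⊕1⊕1⊕0⊕1⊕0⊕0⊕0⊕0⊕1⊕1⊕1 = 0
p2 = XOR of data positions {3,6,7,10,11,14,15,18,19,22,23,26,27,30,31} = 0⊕0⊕0⊕0⊕1⊕1⊕0⊕0⊕0⊕0⊕0⊕1⊕1⊕1⊕1 = 0
p4 = XOR of data positions {5,6,7,12,13,14,15,20,21,22,23,28,29,30,31} = 1⊕0⊕0⊕0⊕1⊕1⊕0⊕1⊕0⊕0⊕0⊕1⊕1⊕1⊕1 = 0
p8 = XOR of data positions {9,10,11,12,13,14,15,24,25,26,27,28,29,30,31} = 1⊕0⊕1⊕0⊕1⊕1⊕0⊕0⊕0⊕1⊕1⊕1⊕1⊕1⊕1 = 0
p16 = XOR of data positions {17,18,19,20,21,22,23,24,25,26,27,28,29,30,31} = 1⊕0⊕0⊕1⊕0⊕0⊕0⊕0⊕0⊕1⊕1⊕1⊕1⊕1⊕1 = 0
Codeword b1..b31 = 0000100010101100100100000111111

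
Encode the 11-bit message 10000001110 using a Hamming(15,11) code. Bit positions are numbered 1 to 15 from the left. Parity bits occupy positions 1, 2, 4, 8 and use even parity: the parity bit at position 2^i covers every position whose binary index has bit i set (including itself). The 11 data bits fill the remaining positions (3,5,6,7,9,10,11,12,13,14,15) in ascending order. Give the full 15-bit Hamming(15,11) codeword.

Place data bits at non-power-of-two positions: b3=1, b5=0, b6=0, b7=0, b9=0, b10=0, b11=0, b12=1, b13=1, b14=1, b15=0.
p1 = XOR of data positions {3,5,7,9,11,13,15} = 1⊕0⊕0⊕0⊕0⊕1⊕0 = 0
p2 = XOR of data positions {3,6,7,10,11,14,15} = 1⊕0⊕0⊕0⊕0⊕1⊕0 = 0
p4 = XOR of data positions {5,6,7,12,13,14,15} = 0⊕0⊕0⊕1⊕1⊕1⊕0 = 1
p8 = XOR of data positions {9,10,11,12,13,14,15} = 0⊕0⊕0⊕1⊕1⊕1⊕0 = 1
Codeword b1..b15 = 001100010001110

001100010001110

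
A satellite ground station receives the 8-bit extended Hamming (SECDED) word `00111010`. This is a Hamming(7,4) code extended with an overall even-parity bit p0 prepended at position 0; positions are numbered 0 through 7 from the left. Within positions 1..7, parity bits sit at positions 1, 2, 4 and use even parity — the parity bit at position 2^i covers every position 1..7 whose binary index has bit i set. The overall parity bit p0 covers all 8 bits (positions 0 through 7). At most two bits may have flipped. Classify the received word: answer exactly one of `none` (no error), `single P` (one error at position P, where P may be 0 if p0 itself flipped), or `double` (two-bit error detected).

double

s1: b1⊕b3⊕b5⊕b7 = 0⊕1⊕0⊕0 = 1
s2: b2⊕b3⊕b6⊕b7 = 1⊕1⊕1⊕0 = 1
s4: b4⊕b5⊕b6⊕b7 = 1⊕0⊕1⊕0 = 0
Syndrome (s4...s1) = 011 → position 3.
Overall parity (XOR of all 8 bits, including p0): 0⊕0⊕1⊕1⊕1⊕0⊕1⊕0 = 0
Overall=0, syndrome position=3 → double-bit error detected (uncorrectable).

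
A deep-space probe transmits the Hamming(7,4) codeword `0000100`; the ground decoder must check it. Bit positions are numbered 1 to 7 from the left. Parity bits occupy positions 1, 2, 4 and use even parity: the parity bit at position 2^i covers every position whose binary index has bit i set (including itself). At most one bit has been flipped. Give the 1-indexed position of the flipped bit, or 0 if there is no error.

s1: b1⊕b3⊕b5⊕b7 = 0⊕0⊕1⊕0 = 1
s2: b2⊕b3⊕b6⊕b7 = 0⊕0⊕0⊕0 = 0
s4: b4⊕b5⊕b6⊕b7 = 0⊕1⊕0⊕0 = 1
Syndrome (s4...s1) = 101 → position 5.

5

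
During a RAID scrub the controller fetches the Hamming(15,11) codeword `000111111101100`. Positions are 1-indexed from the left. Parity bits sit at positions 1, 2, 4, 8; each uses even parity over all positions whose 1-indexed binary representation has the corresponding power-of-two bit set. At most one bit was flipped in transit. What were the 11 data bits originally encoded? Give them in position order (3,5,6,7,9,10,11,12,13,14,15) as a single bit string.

01111001100

s1: b1⊕b3⊕b5⊕b7⊕b9⊕b11⊕b13⊕b15 = 0⊕0⊕1⊕1⊕1⊕0⊕1⊕0 = 0
s2: b2⊕b3⊕b6⊕b7⊕b10⊕b11⊕b14⊕b15 = 0⊕0⊕1⊕1⊕1⊕0⊕0⊕0 = 1
s4: b4⊕b5⊕b6⊕b7⊕b12⊕b13⊕b14⊕b15 = 1⊕1⊕1⊕1⊕1⊕1⊕0⊕0 = 0
s8: b8⊕b9⊕b10⊕b11⊕b12⊕b13⊕b14⊕b15 = 1⊕1⊕1⊕0⊕1⊕1⊕0⊕0 = 1
Syndrome (s8...s1) = 1010 → position 10.
Flip bit 10: corrected codeword = 000111111001100
Data bits at positions 3,5,6,7,9,10,11,12,13,14,15: 01111001100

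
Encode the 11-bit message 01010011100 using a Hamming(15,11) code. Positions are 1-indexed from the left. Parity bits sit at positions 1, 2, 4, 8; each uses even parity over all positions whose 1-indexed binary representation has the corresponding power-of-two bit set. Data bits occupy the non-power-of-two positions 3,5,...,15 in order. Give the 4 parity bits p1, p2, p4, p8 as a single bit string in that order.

0001

Place data bits at non-power-of-two positions: b3=0, b5=1, b6=0, b7=1, b9=0, b10=0, b11=1, b12=1, b13=1, b14=0, b15=0.
p1 = XOR of data positions {3,5,7,9,11,13,15} = 0⊕1⊕1⊕0⊕1⊕1⊕0 = 0
p2 = XOR of data positions {3,6,7,10,11,14,15} = 0⊕0⊕1⊕0⊕1⊕0⊕0 = 0
p4 = XOR of data positions {5,6,7,12,13,14,15} = 1⊕0⊕1⊕1⊕1⊕0⊕0 = 0
p8 = XOR of data positions {9,10,11,12,13,14,15} = 0⊕0⊕1⊕1⊕1⊕0⊕0 = 1
Parity bits p1,p2,p4,p8 = 0001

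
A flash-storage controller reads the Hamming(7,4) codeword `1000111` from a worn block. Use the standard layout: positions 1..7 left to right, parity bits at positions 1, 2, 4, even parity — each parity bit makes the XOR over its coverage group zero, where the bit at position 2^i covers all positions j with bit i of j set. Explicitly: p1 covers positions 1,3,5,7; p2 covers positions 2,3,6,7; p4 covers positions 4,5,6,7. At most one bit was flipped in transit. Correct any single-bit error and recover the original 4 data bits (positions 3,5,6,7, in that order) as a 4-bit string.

s1: b1⊕b3⊕b5⊕b7 = 1⊕0⊕1⊕1 = 1
s2: b2⊕b3⊕b6⊕b7 = 0⊕0⊕1⊕1 = 0
s4: b4⊕b5⊕b6⊕b7 = 0⊕1⊕1⊕1 = 1
Syndrome (s4...s1) = 101 → position 5.
Flip bit 5: corrected codeword = 1000011
Data bits at positions 3,5,6,7: 0011

0011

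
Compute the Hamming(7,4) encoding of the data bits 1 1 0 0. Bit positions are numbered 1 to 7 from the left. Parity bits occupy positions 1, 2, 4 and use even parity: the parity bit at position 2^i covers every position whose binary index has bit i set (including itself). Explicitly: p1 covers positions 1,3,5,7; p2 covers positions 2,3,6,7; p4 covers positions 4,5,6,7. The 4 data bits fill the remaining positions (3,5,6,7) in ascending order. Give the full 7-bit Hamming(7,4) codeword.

Place data bits at non-power-of-two positions: b3=1, b5=1, b6=0, b7=0.
p1 = XOR of data positions {3,5,7} = 1⊕1⊕0 = 0
p2 = XOR of data positions {3,6,7} = 1⊕0⊕0 = 1
p4 = XOR of data positions {5,6,7} = 1⊕0⊕0 = 1
Codeword b1..b7 = 0111100

0111100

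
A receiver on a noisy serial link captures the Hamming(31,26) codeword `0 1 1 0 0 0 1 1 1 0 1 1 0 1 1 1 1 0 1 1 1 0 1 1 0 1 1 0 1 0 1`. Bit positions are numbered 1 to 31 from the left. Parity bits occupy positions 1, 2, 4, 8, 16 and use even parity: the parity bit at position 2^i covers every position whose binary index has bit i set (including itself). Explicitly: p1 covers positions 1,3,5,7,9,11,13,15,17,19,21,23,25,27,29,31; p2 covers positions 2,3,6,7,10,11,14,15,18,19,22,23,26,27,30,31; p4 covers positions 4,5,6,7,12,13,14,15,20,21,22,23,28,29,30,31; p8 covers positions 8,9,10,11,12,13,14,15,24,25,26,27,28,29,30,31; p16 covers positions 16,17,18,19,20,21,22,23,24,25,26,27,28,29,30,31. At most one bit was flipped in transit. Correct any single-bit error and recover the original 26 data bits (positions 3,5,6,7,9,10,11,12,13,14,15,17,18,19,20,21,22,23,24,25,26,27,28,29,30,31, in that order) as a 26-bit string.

10011011011101110110110111

s1: b1⊕b3⊕b5⊕b7⊕b9⊕b11⊕b13⊕b15⊕b17⊕b19⊕b21⊕b23⊕b25⊕b27⊕b29⊕b31 = 0⊕1⊕0⊕1⊕1⊕1⊕0⊕1⊕1⊕1⊕1⊕1⊕0⊕1⊕1⊕1 = 0
s2: b2⊕b3⊕b6⊕b7⊕b10⊕b11⊕b14⊕b15⊕b18⊕b19⊕b22⊕b23⊕b26⊕b27⊕b30⊕b31 = 1⊕1⊕0⊕1⊕0⊕1⊕1⊕1⊕0⊕1⊕0⊕1⊕1⊕1⊕0⊕1 = 1
s4: b4⊕b5⊕b6⊕b7⊕b12⊕b13⊕b14⊕b15⊕b20⊕b21⊕b22⊕b23⊕b28⊕b29⊕b30⊕b31 = 0⊕0⊕0⊕1⊕1⊕0⊕1⊕1⊕1⊕1⊕0⊕1⊕0⊕1⊕0⊕1 = 1
s8: b8⊕b9⊕b10⊕b11⊕b12⊕b13⊕b14⊕b15⊕b24⊕b25⊕b26⊕b27⊕b28⊕b29⊕b30⊕b31 = 1⊕1⊕0⊕1⊕1⊕0⊕1⊕1⊕1⊕0⊕1⊕1⊕0⊕1⊕0⊕1 = 1
s16: b16⊕b17⊕b18⊕b19⊕b20⊕b21⊕b22⊕b23⊕b24⊕b25⊕b26⊕b27⊕b28⊕b29⊕b30⊕b31 = 1⊕1⊕0⊕1⊕1⊕1⊕0⊕1⊕1⊕0⊕1⊕1⊕0⊕1⊕0⊕1 = 1
Syndrome (s16...s1) = 11110 → position 30.
Flip bit 30: corrected codeword = 0110001110110111101110110110111
Data bits at positions 3,5,6,7,9,10,11,12,13,14,15,17,18,19,20,21,22,23,24,25,26,27,28,29,30,31: 10011011011101110110110111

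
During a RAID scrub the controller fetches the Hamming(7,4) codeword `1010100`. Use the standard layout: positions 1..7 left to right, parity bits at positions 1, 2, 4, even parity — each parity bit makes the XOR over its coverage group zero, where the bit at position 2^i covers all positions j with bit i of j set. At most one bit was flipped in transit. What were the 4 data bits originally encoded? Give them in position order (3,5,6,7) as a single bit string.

s1: b1⊕b3⊕b5⊕b7 = 1⊕1⊕1⊕0 = 1
s2: b2⊕b3⊕b6⊕b7 = 0⊕1⊕0⊕0 = 1
s4: b4⊕b5⊕b6⊕b7 = 0⊕1⊕0⊕0 = 1
Syndrome (s4...s1) = 111 → position 7.
Flip bit 7: corrected codeword = 1010101
Data bits at positions 3,5,6,7: 1101

1101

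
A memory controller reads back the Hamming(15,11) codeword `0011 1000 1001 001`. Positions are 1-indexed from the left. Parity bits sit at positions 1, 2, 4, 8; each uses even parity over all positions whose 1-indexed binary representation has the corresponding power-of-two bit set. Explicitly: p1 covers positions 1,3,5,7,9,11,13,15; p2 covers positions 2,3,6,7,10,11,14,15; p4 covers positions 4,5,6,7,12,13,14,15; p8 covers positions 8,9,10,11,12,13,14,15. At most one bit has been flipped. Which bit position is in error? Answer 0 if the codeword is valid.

8

s1: b1⊕b3⊕b5⊕b7⊕b9⊕b11⊕b13⊕b15 = 0⊕1⊕1⊕0⊕1⊕0⊕0⊕1 = 0
s2: b2⊕b3⊕b6⊕b7⊕b10⊕b11⊕b14⊕b15 = 0⊕1⊕0⊕0⊕0⊕0⊕0⊕1 = 0
s4: b4⊕b5⊕b6⊕b7⊕b12⊕b13⊕b14⊕b15 = 1⊕1⊕0⊕0⊕1⊕0⊕0⊕1 = 0
s8: b8⊕b9⊕b10⊕b11⊕b12⊕b13⊕b14⊕b15 = 0⊕1⊕0⊕0⊕1⊕0⊕0⊕1 = 1
Syndrome (s8...s1) = 1000 → position 8.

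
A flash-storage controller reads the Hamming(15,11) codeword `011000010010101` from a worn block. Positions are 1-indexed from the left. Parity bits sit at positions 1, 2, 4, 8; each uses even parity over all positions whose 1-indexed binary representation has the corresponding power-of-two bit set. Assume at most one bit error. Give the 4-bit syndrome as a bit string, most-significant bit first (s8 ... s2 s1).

0000

s1: b1⊕b3⊕b5⊕b7⊕b9⊕b11⊕b13⊕b15 = 0⊕1⊕0⊕0⊕0⊕1⊕1⊕1 = 0
s2: b2⊕b3⊕b6⊕b7⊕b10⊕b11⊕b14⊕b15 = 1⊕1⊕0⊕0⊕0⊕1⊕0⊕1 = 0
s4: b4⊕b5⊕b6⊕b7⊕b12⊕b13⊕b14⊕b15 = 0⊕0⊕0⊕0⊕0⊕1⊕0⊕1 = 0
s8: b8⊕b9⊕b10⊕b11⊕b12⊕b13⊕b14⊕b15 = 1⊕0⊕0⊕1⊕0⊕1⊕0⊕1 = 0
Syndrome (s8...s1) = 0000 → position 0 (no error).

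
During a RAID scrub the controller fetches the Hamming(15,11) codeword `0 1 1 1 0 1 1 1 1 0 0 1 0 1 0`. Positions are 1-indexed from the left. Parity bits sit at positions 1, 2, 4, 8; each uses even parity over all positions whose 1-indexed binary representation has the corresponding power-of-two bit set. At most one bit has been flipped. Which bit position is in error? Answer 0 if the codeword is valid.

7

s1: b1⊕b3⊕b5⊕b7⊕b9⊕b11⊕b13⊕b15 = 0⊕1⊕0⊕1⊕1⊕0⊕0⊕0 = 1
s2: b2⊕b3⊕b6⊕b7⊕b10⊕b11⊕b14⊕b15 = 1⊕1⊕1⊕1⊕0⊕0⊕1⊕0 = 1
s4: b4⊕b5⊕b6⊕b7⊕b12⊕b13⊕b14⊕b15 = 1⊕0⊕1⊕1⊕1⊕0⊕1⊕0 = 1
s8: b8⊕b9⊕b10⊕b11⊕b12⊕b13⊕b14⊕b15 = 1⊕1⊕0⊕0⊕1⊕0⊕1⊕0 = 0
Syndrome (s8...s1) = 0111 → position 7.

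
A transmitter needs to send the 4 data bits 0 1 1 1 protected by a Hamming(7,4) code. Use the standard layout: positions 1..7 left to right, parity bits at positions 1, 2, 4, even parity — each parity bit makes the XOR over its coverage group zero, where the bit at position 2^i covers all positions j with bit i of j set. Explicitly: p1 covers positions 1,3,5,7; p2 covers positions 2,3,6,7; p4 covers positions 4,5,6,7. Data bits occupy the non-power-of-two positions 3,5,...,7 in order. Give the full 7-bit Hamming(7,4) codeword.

Place data bits at non-power-of-two positions: b3=0, b5=1, b6=1, b7=1.
p1 = XOR of data positions {3,5,7} = 0⊕1⊕1 = 0
p2 = XOR of data positions {3,6,7} = 0⊕1⊕1 = 0
p4 = XOR of data positions {5,6,7} = 1⊕1⊕1 = 1
Codeword b1..b7 = 0001111

0001111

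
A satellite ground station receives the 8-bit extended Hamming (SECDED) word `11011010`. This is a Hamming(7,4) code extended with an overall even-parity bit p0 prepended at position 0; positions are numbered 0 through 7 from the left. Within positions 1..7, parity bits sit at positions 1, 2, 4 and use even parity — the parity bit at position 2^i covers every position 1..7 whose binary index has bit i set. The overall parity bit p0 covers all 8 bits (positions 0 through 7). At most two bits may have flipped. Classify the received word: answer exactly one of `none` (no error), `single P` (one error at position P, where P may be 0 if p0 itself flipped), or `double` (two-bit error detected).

s1: b1⊕b3⊕b5⊕b7 = 1⊕1⊕0⊕0 = 0
s2: b2⊕b3⊕b6⊕b7 = 0⊕1⊕1⊕0 = 0
s4: b4⊕b5⊕b6⊕b7 = 1⊕0⊕1⊕0 = 0
Syndrome (s4...s1) = 000 → position 0 (no error).
Overall parity (XOR of all 8 bits, including p0): 1⊕1⊕0⊕1⊕1⊕0⊕1⊕0 = 1
Overall=1, syndrome position=0 → single-bit error at position 0.

single 0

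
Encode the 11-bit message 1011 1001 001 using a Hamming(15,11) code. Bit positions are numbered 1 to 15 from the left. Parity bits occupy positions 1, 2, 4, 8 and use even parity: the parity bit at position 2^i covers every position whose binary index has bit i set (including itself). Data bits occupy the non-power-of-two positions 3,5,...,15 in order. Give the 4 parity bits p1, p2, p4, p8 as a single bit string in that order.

0001

Place data bits at non-power-of-two positions: b3=1, b5=0, b6=1, b7=1, b9=1, b10=0, b11=0, b12=1, b13=0, b14=0, b15=1.
p1 = XOR of data positions {3,5,7,9,11,13,15} = 1⊕0⊕1⊕1⊕0⊕0⊕1 = 0
p2 = XOR of data positions {3,6,7,10,11,14,15} = 1⊕1⊕1⊕0⊕0⊕0⊕1 = 0
p4 = XOR of data positions {5,6,7,12,13,14,15} = 0⊕1⊕1⊕1⊕0⊕0⊕1 = 0
p8 = XOR of data positions {9,10,11,12,13,14,15} = 1⊕0⊕0⊕1⊕0⊕0⊕1 = 1
Parity bits p1,p2,p4,p8 = 0001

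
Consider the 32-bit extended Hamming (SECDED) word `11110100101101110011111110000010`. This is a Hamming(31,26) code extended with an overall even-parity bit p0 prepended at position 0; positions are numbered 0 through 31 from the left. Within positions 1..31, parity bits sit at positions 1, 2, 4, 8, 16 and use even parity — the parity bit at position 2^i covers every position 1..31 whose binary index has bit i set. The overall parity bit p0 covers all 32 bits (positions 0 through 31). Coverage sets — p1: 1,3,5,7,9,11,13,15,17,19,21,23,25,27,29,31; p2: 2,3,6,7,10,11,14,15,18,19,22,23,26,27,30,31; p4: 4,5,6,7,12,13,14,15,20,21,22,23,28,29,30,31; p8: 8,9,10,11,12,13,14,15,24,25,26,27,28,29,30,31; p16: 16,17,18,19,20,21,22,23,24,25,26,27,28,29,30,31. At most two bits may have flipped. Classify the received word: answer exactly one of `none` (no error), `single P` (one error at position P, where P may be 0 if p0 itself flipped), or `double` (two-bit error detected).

s1: b1⊕b3⊕b5⊕b7⊕b9⊕b11⊕b13⊕b15⊕b17⊕b19⊕b21⊕b23⊕b25⊕b27⊕b29⊕b31 = 1⊕1⊕1⊕0⊕0⊕1⊕1⊕1⊕0⊕1⊕1⊕1⊕0⊕0⊕0⊕0 = 1
s2: b2⊕b3⊕b6⊕b7⊕b10⊕b11⊕b14⊕b15⊕b18⊕b19⊕b22⊕b23⊕b26⊕b27⊕b30⊕b31 = 1⊕1⊕0⊕0⊕1⊕1⊕1⊕1⊕1⊕1⊕1⊕1⊕0⊕0⊕1⊕0 = 1
s4: b4⊕b5⊕b6⊕b7⊕b12⊕b13⊕b14⊕b15⊕b20⊕b21⊕b22⊕b23⊕b28⊕b29⊕b30⊕b31 = 0⊕1⊕0⊕0⊕0⊕1⊕1⊕1⊕1⊕1⊕1⊕1⊕0⊕0⊕1⊕0 = 1
s8: b8⊕b9⊕b10⊕b11⊕b12⊕b13⊕b14⊕b15⊕b24⊕b25⊕b26⊕b27⊕b28⊕b29⊕b30⊕b31 = 1⊕0⊕1⊕1⊕0⊕1⊕1⊕1⊕1⊕0⊕0⊕0⊕0⊕0⊕1⊕0 = 0
s16: b16⊕b17⊕b18⊕b19⊕b20⊕b21⊕b22⊕b23⊕b24⊕b25⊕b26⊕b27⊕b28⊕b29⊕b30⊕b31 = 0⊕0⊕1⊕1⊕1⊕1⊕1⊕1⊕1⊕0⊕0⊕0⊕0⊕0⊕1⊕0 = 0
Syndrome (s16...s1) = 00111 → position 7.
Overall parity (XOR of all 32 bits, including p0): 1⊕1⊕1⊕1⊕0⊕1⊕0⊕0⊕1⊕0⊕1⊕1⊕0⊕1⊕1⊕1⊕0⊕0⊕1⊕1⊕1⊕1⊕1⊕1⊕1⊕0⊕0⊕0⊕0⊕0⊕1⊕0 = 1
Overall=1, syndrome position=7 → single-bit error at position 7.

single 7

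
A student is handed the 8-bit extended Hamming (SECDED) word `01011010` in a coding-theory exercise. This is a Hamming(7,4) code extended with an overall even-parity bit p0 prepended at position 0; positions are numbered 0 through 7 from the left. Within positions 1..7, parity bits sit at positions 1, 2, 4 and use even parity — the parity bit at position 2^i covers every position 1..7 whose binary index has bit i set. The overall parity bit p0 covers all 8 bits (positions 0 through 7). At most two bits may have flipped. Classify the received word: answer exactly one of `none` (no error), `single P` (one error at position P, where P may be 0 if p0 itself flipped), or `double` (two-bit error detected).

none

s1: b1⊕b3⊕b5⊕b7 = 1⊕1⊕0⊕0 = 0
s2: b2⊕b3⊕b6⊕b7 = 0⊕1⊕1⊕0 = 0
s4: b4⊕b5⊕b6⊕b7 = 1⊕0⊕1⊕0 = 0
Syndrome (s4...s1) = 000 → position 0 (no error).
Overall parity (XOR of all 8 bits, including p0): 0⊕1⊕0⊕1⊕1⊕0⊕1⊕0 = 0
Overall=0, syndrome position=0 → no error.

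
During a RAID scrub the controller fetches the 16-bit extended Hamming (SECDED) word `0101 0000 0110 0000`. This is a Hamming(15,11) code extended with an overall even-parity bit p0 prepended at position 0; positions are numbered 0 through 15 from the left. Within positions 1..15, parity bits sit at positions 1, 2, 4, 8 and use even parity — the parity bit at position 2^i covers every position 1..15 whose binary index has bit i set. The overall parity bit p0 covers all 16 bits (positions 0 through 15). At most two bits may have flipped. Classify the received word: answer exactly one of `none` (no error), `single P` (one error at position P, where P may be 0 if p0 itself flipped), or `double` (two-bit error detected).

double

s1: b1⊕b3⊕b5⊕b7⊕b9⊕b11⊕b13⊕b15 = 1⊕1⊕0⊕0⊕1⊕0⊕0⊕0 = 1
s2: b2⊕b3⊕b6⊕b7⊕b10⊕b11⊕b14⊕b15 = 0⊕1⊕0⊕0⊕1⊕0⊕0⊕0 = 0
s4: b4⊕b5⊕b6⊕b7⊕b12⊕b13⊕b14⊕b15 = 0⊕0⊕0⊕0⊕0⊕0⊕0⊕0 = 0
s8: b8⊕b9⊕b10⊕b11⊕b12⊕b13⊕b14⊕b15 = 0⊕1⊕1⊕0⊕0⊕0⊕0⊕0 = 0
Syndrome (s8...s1) = 0001 → position 1.
Overall parity (XOR of all 16 bits, including p0): 0⊕1⊕0⊕1⊕0⊕0⊕0⊕0⊕0⊕1⊕1⊕0⊕0⊕0⊕0⊕0 = 0
Overall=0, syndrome position=1 → double-bit error detected (uncorrectable).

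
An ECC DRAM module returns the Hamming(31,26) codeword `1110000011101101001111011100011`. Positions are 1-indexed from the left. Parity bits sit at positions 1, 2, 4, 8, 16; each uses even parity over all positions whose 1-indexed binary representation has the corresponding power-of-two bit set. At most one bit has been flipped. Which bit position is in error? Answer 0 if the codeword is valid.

s1: b1⊕b3⊕b5⊕b7⊕b9⊕b11⊕b13⊕b15⊕b17⊕b19⊕b21⊕b23⊕b25⊕b27⊕b29⊕b31 = 1⊕1⊕0⊕0⊕1⊕1⊕1⊕0⊕0⊕1⊕1⊕0⊕1⊕0⊕0⊕1 = 1
s2: b2⊕b3⊕b6⊕b7⊕b10⊕b11⊕b14⊕b15⊕b18⊕b19⊕b22⊕b23⊕b26⊕b27⊕b30⊕b31 = 1⊕1⊕0⊕0⊕1⊕1⊕1⊕0⊕0⊕1⊕1⊕0⊕1⊕0⊕1⊕1 = 0
s4: b4⊕b5⊕b6⊕b7⊕b12⊕b13⊕b14⊕b15⊕b20⊕b21⊕b22⊕b23⊕b28⊕b29⊕b30⊕b31 = 0⊕0⊕0⊕0⊕0⊕1⊕1⊕0⊕1⊕1⊕1⊕0⊕0⊕0⊕1⊕1 = 1
s8: b8⊕b9⊕b10⊕b11⊕b12⊕b13⊕b14⊕b15⊕b24⊕b25⊕b26⊕b27⊕b28⊕b29⊕b30⊕b31 = 0⊕1⊕1⊕1⊕0⊕1⊕1⊕0⊕1⊕1⊕1⊕0⊕0⊕0⊕1⊕1 = 0
s16: b16⊕b17⊕b18⊕b19⊕b20⊕b21⊕b22⊕b23⊕b24⊕b25⊕b26⊕b27⊕b28⊕b29⊕b30⊕b31 = 1⊕0⊕0⊕1⊕1⊕1⊕1⊕0⊕1⊕1⊕1⊕0⊕0⊕0⊕1⊕1 = 0
Syndrome (s16...s1) = 00101 → position 5.

5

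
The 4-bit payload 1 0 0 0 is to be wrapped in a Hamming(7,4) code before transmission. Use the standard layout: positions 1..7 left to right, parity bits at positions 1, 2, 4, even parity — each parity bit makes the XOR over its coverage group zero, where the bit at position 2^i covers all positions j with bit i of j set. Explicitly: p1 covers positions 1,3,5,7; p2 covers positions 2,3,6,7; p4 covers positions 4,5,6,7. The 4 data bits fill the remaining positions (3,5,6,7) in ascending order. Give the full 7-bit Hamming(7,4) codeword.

1110000

Place data bits at non-power-of-two positions: b3=1, b5=0, b6=0, b7=0.
p1 = XOR of data positions {3,5,7} = 1⊕0⊕0 = 1
p2 = XOR of data positions {3,6,7} = 1⊕0⊕0 = 1
p4 = XOR of data positions {5,6,7} = 0⊕0⊕0 = 0
Codeword b1..b7 = 1110000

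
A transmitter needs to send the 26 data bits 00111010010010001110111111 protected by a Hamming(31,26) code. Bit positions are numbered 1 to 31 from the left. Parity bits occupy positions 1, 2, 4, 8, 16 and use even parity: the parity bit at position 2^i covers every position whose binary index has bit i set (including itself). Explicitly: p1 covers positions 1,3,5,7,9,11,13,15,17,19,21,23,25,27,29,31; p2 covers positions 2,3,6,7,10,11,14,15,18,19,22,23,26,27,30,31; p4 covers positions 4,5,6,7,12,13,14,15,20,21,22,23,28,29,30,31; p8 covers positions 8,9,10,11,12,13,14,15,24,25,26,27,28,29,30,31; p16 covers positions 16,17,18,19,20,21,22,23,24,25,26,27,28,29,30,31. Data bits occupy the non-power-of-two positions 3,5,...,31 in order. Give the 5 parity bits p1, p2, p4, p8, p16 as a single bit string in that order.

11100

Place data bits at non-power-of-two positions: b3=0, b5=0, b6=1, b7=1, b9=1, b10=0, b11=1, b12=0, b13=0, b14=1, b15=0, b17=0, b18=1, b19=0, b20=0, b21=0, b22=1, b23=1, b24=1, b25=0, b26=1, b27=1, b28=1, b29=1, b30=1, b31=1.
p1 = XOR of data positions {3,5,7,9,11,13,15,17,19,21,23,25,27,29,31} = 0⊕0⊕1⊕1⊕1⊕0⊕0⊕0⊕0⊕0⊕1⊕0⊕1⊕1⊕1 = 1
p2 = XOR of data positions {3,6,7,10,11,14,15,18,19,22,23,26,27,30,31} = 0⊕1⊕1⊕0⊕1⊕1⊕0⊕1⊕0⊕1⊕1⊕1⊕1⊕1⊕1 = 1
p4 = XOR of data positions {5,6,7,12,13,14,15,20,21,22,23,28,29,30,31} = 0⊕1⊕1⊕0⊕0⊕1⊕0⊕0⊕0⊕1⊕1⊕1⊕1⊕1⊕1 = 1
p8 = XOR of data positions {9,10,11,12,13,14,15,24,25,26,27,28,29,30,31} = 1⊕0⊕1⊕0⊕0⊕1⊕0⊕1⊕0⊕1⊕1⊕1⊕1⊕1⊕1 = 0
p16 = XOR of data positions {17,18,19,20,21,22,23,24,25,26,27,28,29,30,31} = 0⊕1⊕0⊕0⊕0⊕1⊕1⊕1⊕0⊕1⊕1⊕1⊕1⊕1⊕1 = 0
Parity bits p1,p2,p4,p8,p16 = 11100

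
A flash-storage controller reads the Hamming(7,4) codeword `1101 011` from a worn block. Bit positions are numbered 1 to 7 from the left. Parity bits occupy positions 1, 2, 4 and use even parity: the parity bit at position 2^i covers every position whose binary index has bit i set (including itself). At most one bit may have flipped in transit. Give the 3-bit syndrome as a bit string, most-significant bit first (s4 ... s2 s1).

110

s1: b1⊕b3⊕b5⊕b7 = 1⊕0⊕0⊕1 = 0
s2: b2⊕b3⊕b6⊕b7 = 1⊕0⊕1⊕1 = 1
s4: b4⊕b5⊕b6⊕b7 = 1⊕0⊕1⊕1 = 1
Syndrome (s4...s1) = 110 → position 6.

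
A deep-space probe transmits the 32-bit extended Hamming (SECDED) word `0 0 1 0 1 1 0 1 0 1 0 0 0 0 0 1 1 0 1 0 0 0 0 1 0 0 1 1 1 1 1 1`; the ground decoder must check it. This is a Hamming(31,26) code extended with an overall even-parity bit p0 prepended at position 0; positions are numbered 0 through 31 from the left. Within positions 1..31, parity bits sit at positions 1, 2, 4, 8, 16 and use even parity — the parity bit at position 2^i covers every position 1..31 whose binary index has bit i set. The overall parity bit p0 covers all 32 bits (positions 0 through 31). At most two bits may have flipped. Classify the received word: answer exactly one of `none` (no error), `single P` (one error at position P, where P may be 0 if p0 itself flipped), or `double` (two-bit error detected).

s1: b1⊕b3⊕b5⊕b7⊕b9⊕b11⊕b13⊕b15⊕b17⊕b19⊕b21⊕b23⊕b25⊕b27⊕b29⊕b31 = 0⊕0⊕1⊕1⊕1⊕0⊕0⊕1⊕0⊕0⊕0⊕1⊕0⊕1⊕1⊕1 = 0
s2: b2⊕b3⊕b6⊕b7⊕b10⊕b11⊕b14⊕b15⊕b18⊕b19⊕b22⊕b23⊕b26⊕b27⊕b30⊕b31 = 1⊕0⊕0⊕1⊕0⊕0⊕0⊕1⊕1⊕0⊕0⊕1⊕1⊕1⊕1⊕1 = 1
s4: b4⊕b5⊕b6⊕b7⊕b12⊕b13⊕b14⊕b15⊕b20⊕b21⊕b22⊕b23⊕b28⊕b29⊕b30⊕b31 = 1⊕1⊕0⊕1⊕0⊕0⊕0⊕1⊕0⊕0⊕0⊕1⊕1⊕1⊕1⊕1 = 1
s8: b8⊕b9⊕b10⊕b11⊕b12⊕b13⊕b14⊕b15⊕b24⊕b25⊕b26⊕b27⊕b28⊕b29⊕b30⊕b31 = 0⊕1⊕0⊕0⊕0⊕0⊕0⊕1⊕0⊕0⊕1⊕1⊕1⊕1⊕1⊕1 = 0
s16: b16⊕b17⊕b18⊕b19⊕b20⊕b21⊕b22⊕b23⊕b24⊕b25⊕b26⊕b27⊕b28⊕b29⊕b30⊕b31 = 1⊕0⊕1⊕0⊕0⊕0⊕0⊕1⊕0⊕0⊕1⊕1⊕1⊕1⊕1⊕1 = 1
Syndrome (s16...s1) = 10110 → position 22.
Overall parity (XOR of all 32 bits, including p0): 0⊕0⊕1⊕0⊕1⊕1⊕0⊕1⊕0⊕1⊕0⊕0⊕0⊕0⊕0⊕1⊕1⊕0⊕1⊕0⊕0⊕0⊕0⊕1⊕0⊕0⊕1⊕1⊕1⊕1⊕1⊕1 = 1
Overall=1, syndrome position=22 → single-bit error at position 22.

single 22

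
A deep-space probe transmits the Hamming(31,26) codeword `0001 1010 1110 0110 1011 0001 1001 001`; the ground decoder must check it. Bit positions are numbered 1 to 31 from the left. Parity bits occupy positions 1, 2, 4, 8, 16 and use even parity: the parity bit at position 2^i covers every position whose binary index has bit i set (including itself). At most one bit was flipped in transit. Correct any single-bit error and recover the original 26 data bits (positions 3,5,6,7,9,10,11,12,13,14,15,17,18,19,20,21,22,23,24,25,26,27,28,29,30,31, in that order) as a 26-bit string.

01011110011101100011011001

s1: b1⊕b3⊕b5⊕b7⊕b9⊕b11⊕b13⊕b15⊕b17⊕b19⊕b21⊕b23⊕b25⊕b27⊕b29⊕b31 = 0⊕0⊕1⊕1⊕1⊕1⊕0⊕1⊕1⊕1⊕0⊕0⊕1⊕0⊕0⊕1 = 1
s2: b2⊕b3⊕b6⊕b7⊕b10⊕b11⊕b14⊕b15⊕b18⊕b19⊕b22⊕b23⊕b26⊕b27⊕b30⊕b31 = 0⊕0⊕0⊕1⊕1⊕1⊕1⊕1⊕0⊕1⊕0⊕0⊕0⊕0⊕0⊕1 = 1
s4: b4⊕b5⊕b6⊕b7⊕b12⊕b13⊕b14⊕b15⊕b20⊕b21⊕b22⊕b23⊕b28⊕b29⊕b30⊕b31 = 1⊕1⊕0⊕1⊕0⊕0⊕1⊕1⊕1⊕0⊕0⊕0⊕1⊕0⊕0⊕1 = 0
s8: b8⊕b9⊕b10⊕b11⊕b12⊕b13⊕b14⊕b15⊕b24⊕b25⊕b26⊕b27⊕b28⊕b29⊕b30⊕b31 = 0⊕1⊕1⊕1⊕0⊕0⊕1⊕1⊕1⊕1⊕0⊕0⊕1⊕0⊕0⊕1 = 1
s16: b16⊕b17⊕b18⊕b19⊕b20⊕b21⊕b22⊕b23⊕b24⊕b25⊕b26⊕b27⊕b28⊕b29⊕b30⊕b31 = 0⊕1⊕0⊕1⊕1⊕0⊕0⊕0⊕1⊕1⊕0⊕0⊕1⊕0⊕0⊕1 = 1
Syndrome (s16...s1) = 11011 → position 27.
Flip bit 27: corrected codeword = 0001101011100110101100011011001
Data bits at positions 3,5,6,7,9,10,11,12,13,14,15,17,18,19,20,21,22,23,24,25,26,27,28,29,30,31: 01011110011101100011011001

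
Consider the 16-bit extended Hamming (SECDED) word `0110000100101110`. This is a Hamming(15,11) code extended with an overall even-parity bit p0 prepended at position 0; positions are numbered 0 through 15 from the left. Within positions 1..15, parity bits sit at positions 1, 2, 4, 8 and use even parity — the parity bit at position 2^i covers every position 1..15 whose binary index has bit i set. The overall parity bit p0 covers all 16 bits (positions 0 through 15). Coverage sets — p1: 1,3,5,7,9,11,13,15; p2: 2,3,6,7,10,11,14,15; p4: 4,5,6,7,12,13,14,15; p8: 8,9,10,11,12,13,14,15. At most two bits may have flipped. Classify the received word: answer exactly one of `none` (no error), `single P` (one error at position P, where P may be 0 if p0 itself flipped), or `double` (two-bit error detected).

single 1

s1: b1⊕b3⊕b5⊕b7⊕b9⊕b11⊕b13⊕b15 = 1⊕0⊕0⊕1⊕0⊕0⊕1⊕0 = 1
s2: b2⊕b3⊕b6⊕b7⊕b10⊕b11⊕b14⊕b15 = 1⊕0⊕0⊕1⊕1⊕0⊕1⊕0 = 0
s4: b4⊕b5⊕b6⊕b7⊕b12⊕b13⊕b14⊕b15 = 0⊕0⊕0⊕1⊕1⊕1⊕1⊕0 = 0
s8: b8⊕b9⊕b10⊕b11⊕b12⊕b13⊕b14⊕b15 = 0⊕0⊕1⊕0⊕1⊕1⊕1⊕0 = 0
Syndrome (s8...s1) = 0001 → position 1.
Overall parity (XOR of all 16 bits, including p0): 0⊕1⊕1⊕0⊕0⊕0⊕0⊕1⊕0⊕0⊕1⊕0⊕1⊕1⊕1⊕0 = 1
Overall=1, syndrome position=1 → single-bit error at position 1.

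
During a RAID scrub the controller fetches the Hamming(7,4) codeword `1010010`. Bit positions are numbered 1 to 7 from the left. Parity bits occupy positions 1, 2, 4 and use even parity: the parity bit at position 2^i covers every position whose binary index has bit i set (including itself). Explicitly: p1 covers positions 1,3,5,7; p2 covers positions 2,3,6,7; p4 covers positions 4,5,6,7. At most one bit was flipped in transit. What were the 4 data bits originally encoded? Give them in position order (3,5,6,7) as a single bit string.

1010

s1: b1⊕b3⊕b5⊕b7 = 1⊕1⊕0⊕0 = 0
s2: b2⊕b3⊕b6⊕b7 = 0⊕1⊕1⊕0 = 0
s4: b4⊕b5⊕b6⊕b7 = 0⊕0⊕1⊕0 = 1
Syndrome (s4...s1) = 100 → position 4.
Flip bit 4: corrected codeword = 1011010
Data bits at positions 3,5,6,7: 1010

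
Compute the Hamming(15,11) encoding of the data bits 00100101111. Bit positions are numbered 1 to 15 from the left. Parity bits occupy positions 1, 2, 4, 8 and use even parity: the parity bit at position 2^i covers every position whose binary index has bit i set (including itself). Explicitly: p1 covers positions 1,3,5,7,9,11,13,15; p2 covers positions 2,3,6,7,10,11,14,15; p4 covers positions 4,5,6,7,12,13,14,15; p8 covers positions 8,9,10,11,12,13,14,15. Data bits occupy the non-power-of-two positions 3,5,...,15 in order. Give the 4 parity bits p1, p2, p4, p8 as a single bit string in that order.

Place data bits at non-power-of-two positions: b3=0, b5=0, b6=1, b7=0, b9=0, b10=1, b11=0, b12=1, b13=1, b14=1, b15=1.
p1 = XOR of data positions {3,5,7,9,11,13,15} = 0⊕0⊕0⊕0⊕0⊕1⊕1 = 0
p2 = XOR of data positions {3,6,7,10,11,14,15} = 0⊕1⊕0⊕1⊕0⊕1⊕1 = 0
p4 = XOR of data positions {5,6,7,12,13,14,15} = 0⊕1⊕0⊕1⊕1⊕1⊕1 = 1
p8 = XOR of data positions {9,10,11,12,13,14,15} = 0⊕1⊕0⊕1⊕1⊕1⊕1 = 1
Parity bits p1,p2,p4,p8 = 0011

0011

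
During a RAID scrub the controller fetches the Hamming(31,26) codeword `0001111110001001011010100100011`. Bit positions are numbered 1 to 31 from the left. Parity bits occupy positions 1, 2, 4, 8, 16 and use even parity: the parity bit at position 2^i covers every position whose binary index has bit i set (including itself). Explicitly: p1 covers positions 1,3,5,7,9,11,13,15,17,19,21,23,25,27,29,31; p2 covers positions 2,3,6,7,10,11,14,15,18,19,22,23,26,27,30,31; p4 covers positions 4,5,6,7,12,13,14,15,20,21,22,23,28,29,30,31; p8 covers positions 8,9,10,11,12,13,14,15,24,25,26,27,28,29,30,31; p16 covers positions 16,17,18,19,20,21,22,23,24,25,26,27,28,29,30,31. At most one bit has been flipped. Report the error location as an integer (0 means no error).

4

s1: b1⊕b3⊕b5⊕b7⊕b9⊕b11⊕b13⊕b15⊕b17⊕b19⊕b21⊕b23⊕b25⊕b27⊕b29⊕b31 = 0⊕0⊕1⊕1⊕1⊕0⊕1⊕0⊕0⊕1⊕1⊕1⊕0⊕0⊕0⊕1 = 0
s2: b2⊕b3⊕b6⊕b7⊕b10⊕b11⊕b14⊕b15⊕b18⊕b19⊕b22⊕b23⊕b26⊕b27⊕b30⊕b31 = 0⊕0⊕1⊕1⊕0⊕0⊕0⊕0⊕1⊕1⊕0⊕1⊕1⊕0⊕1⊕1 = 0
s4: b4⊕b5⊕b6⊕b7⊕b12⊕b13⊕b14⊕b15⊕b20⊕b21⊕b22⊕b23⊕b28⊕b29⊕b30⊕b31 = 1⊕1⊕1⊕1⊕0⊕1⊕0⊕0⊕0⊕1⊕0⊕1⊕0⊕0⊕1⊕1 = 1
s8: b8⊕b9⊕b10⊕b11⊕b12⊕b13⊕b14⊕b15⊕b24⊕b25⊕b26⊕b27⊕b28⊕b29⊕b30⊕b31 = 1⊕1⊕0⊕0⊕0⊕1⊕0⊕0⊕0⊕0⊕1⊕0⊕0⊕0⊕1⊕1 = 0
s16: b16⊕b17⊕b18⊕b19⊕b20⊕b21⊕b22⊕b23⊕b24⊕b25⊕b26⊕b27⊕b28⊕b29⊕b30⊕b31 = 1⊕0⊕1⊕1⊕0⊕1⊕0⊕1⊕0⊕0⊕1⊕0⊕0⊕0⊕1⊕1 = 0
Syndrome (s16...s1) = 00100 → position 4.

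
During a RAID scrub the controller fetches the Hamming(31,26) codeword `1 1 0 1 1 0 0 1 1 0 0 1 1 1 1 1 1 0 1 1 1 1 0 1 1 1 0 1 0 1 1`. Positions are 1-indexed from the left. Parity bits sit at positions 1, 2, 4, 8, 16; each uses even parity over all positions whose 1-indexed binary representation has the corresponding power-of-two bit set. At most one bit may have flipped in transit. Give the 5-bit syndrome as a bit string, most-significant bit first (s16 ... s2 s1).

00000

s1: b1⊕b3⊕b5⊕b7⊕b9⊕b11⊕b13⊕b15⊕b17⊕b19⊕b21⊕b23⊕b25⊕b27⊕b29⊕b31 = 1⊕0⊕1⊕0⊕1⊕0⊕1⊕1⊕1⊕1⊕1⊕0⊕1⊕0⊕0⊕1 = 0
s2: b2⊕b3⊕b6⊕b7⊕b10⊕b11⊕b14⊕b15⊕b18⊕b19⊕b22⊕b23⊕b26⊕b27⊕b30⊕b31 = 1⊕0⊕0⊕0⊕0⊕0⊕1⊕1⊕0⊕1⊕1⊕0⊕1⊕0⊕1⊕1 = 0
s4: b4⊕b5⊕b6⊕b7⊕b12⊕b13⊕b14⊕b15⊕b20⊕b21⊕b22⊕b23⊕b28⊕b29⊕b30⊕b31 = 1⊕1⊕0⊕0⊕1⊕1⊕1⊕1⊕1⊕1⊕1⊕0⊕1⊕0⊕1⊕1 = 0
s8: b8⊕b9⊕b10⊕b11⊕b12⊕b13⊕b14⊕b15⊕b24⊕b25⊕b26⊕b27⊕b28⊕b29⊕b30⊕b31 = 1⊕1⊕0⊕0⊕1⊕1⊕1⊕1⊕1⊕1⊕1⊕0⊕1⊕0⊕1⊕1 = 0
s16: b16⊕b17⊕b18⊕b19⊕b20⊕b21⊕b22⊕b23⊕b24⊕b25⊕b26⊕b27⊕b28⊕b29⊕b30⊕b31 = 1⊕1⊕0⊕1⊕1⊕1⊕1⊕0⊕1⊕1⊕1⊕0⊕1⊕0⊕1⊕1 = 0
Syndrome (s16...s1) = 00000 → position 0 (no error).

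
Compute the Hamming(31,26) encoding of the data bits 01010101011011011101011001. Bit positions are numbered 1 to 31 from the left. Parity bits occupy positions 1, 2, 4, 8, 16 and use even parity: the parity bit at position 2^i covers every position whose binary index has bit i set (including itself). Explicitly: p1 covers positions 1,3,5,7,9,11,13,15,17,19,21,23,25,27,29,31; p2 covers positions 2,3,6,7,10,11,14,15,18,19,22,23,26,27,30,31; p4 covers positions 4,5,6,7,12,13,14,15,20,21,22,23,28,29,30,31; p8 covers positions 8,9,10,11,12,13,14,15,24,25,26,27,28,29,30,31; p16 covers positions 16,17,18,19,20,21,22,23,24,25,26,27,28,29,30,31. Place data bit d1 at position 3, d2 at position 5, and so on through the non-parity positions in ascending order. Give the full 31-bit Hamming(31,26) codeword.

Place data bits at non-power-of-two positions: b3=0, b5=1, b6=0, b7=1, b9=0, b10=1, b11=0, b12=1, b13=0, b14=1, b15=1, b17=0, b18=1, b19=1, b20=0, b21=1, b22=1, b23=1, b24=0, b25=1, b26=0, b27=1, b28=1, b29=0, b30=0, b31=1.
p1 = XOR of data positions {3,5,7,9,11,13,15,17,19,21,23,25,27,29,31} = 0⊕1⊕1⊕0⊕0⊕0⊕1⊕0⊕1⊕1⊕1⊕1⊕1⊕0⊕1 = 1
p2 = XOR of data positions {3,6,7,10,11,14,15,18,19,22,23,26,27,30,31} = 0⊕0⊕1⊕1⊕0⊕1⊕1⊕1⊕1⊕1⊕1⊕0⊕1⊕0⊕1 = 0
p4 = XOR of data positions {5,6,7,12,13,14,15,20,21,22,23,28,29,30,31} = 1⊕0⊕1⊕1⊕0⊕1⊕1⊕0⊕1⊕1⊕1⊕1⊕0⊕0⊕1 = 0
p8 = XOR of data positions {9,10,11,12,13,14,15,24,25,26,27,28,29,30,31} = 0⊕1⊕0⊕1⊕0⊕1⊕1⊕0⊕1⊕0⊕1⊕1⊕0⊕0⊕1 = 0
p16 = XOR of data positions {17,18,19,20,21,22,23,24,25,26,27,28,29,30,31} = 0⊕1⊕1⊕0⊕1⊕1⊕1⊕0⊕1⊕0⊕1⊕1⊕0⊕0⊕1 = 1
Codeword b1..b31 = 1000101001010111011011101011001

1000101001010111011011101011001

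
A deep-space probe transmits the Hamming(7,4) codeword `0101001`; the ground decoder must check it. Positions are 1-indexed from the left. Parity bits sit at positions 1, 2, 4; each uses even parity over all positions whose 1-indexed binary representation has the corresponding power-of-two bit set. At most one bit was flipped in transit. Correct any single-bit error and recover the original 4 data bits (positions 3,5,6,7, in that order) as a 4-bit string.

0001

s1: b1⊕b3⊕b5⊕b7 = 0⊕0⊕0⊕1 = 1
s2: b2⊕b3⊕b6⊕b7 = 1⊕0⊕0⊕1 = 0
s4: b4⊕b5⊕b6⊕b7 = 1⊕0⊕0⊕1 = 0
Syndrome (s4...s1) = 001 → position 1.
Flip bit 1: corrected codeword = 1101001
Data bits at positions 3,5,6,7: 0001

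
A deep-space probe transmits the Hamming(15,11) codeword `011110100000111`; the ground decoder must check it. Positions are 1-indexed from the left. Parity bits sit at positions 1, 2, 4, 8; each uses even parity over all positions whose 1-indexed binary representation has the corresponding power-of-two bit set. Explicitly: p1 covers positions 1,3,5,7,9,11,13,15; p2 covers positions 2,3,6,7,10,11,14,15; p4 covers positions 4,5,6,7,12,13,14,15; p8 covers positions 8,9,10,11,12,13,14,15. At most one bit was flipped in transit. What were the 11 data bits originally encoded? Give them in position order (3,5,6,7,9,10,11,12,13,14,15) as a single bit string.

11010010111

s1: b1⊕b3⊕b5⊕b7⊕b9⊕b11⊕b13⊕b15 = 0⊕1⊕1⊕1⊕0⊕0⊕1⊕1 = 1
s2: b2⊕b3⊕b6⊕b7⊕b10⊕b11⊕b14⊕b15 = 1⊕1⊕0⊕1⊕0⊕0⊕1⊕1 = 1
s4: b4⊕b5⊕b6⊕b7⊕b12⊕b13⊕b14⊕b15 = 1⊕1⊕0⊕1⊕0⊕1⊕1⊕1 = 0
s8: b8⊕b9⊕b10⊕b11⊕b12⊕b13⊕b14⊕b15 = 0⊕0⊕0⊕0⊕0⊕1⊕1⊕1 = 1
Syndrome (s8...s1) = 1011 → position 11.
Flip bit 11: corrected codeword = 011110100010111
Data bits at positions 3,5,6,7,9,10,11,12,13,14,15: 11010010111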